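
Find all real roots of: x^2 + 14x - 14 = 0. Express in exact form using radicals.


Using the quadratic formula: x = (-b ± sqrt(b^2 - 4ac)) / (2a)
Here a = 1, b = 14, c = -14
Discriminant = b^2 - 4ac = 14^2 - 4(1)(-14) = 196 + 56 = 252
Since discriminant = 252 > 0, there are two real roots.
x = (-14 ± 6*sqrt(7)) / 2
Simplifying: x = -7 ± 3*sqrt(7)
Numerically: x ≈ 0.9373 or x ≈ -14.9373

x = -7 + 3*sqrt(7) or x = -7 - 3*sqrt(7)


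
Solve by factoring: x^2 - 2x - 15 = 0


We need two numbers that multiply to -15 and add to -2.
Those numbers are 3 and -5 (since 3 * (-5) = -15 and 3 + (-5) = -2).
So x^2 - 2x - 15 = (x + 3)(x - 5) = 0
Setting each factor to zero: x = -3 or x = 5

x = -3, x = 5


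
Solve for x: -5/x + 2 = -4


Subtract 2 from both sides: -5/x = -6
Multiply both sides by x: -5 = -6 * x
Divide by -6: x = 5/6

x = 5/6


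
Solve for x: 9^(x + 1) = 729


Express both sides with the same base.
729 = 9^3
Since the bases match, equate exponents: x + 1 = 3
So x = 3 - (1) = 2

x = 2


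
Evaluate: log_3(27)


We need the exponent such that 3^? = 27
3^3 = 27
Therefore log_3(27) = 3

3


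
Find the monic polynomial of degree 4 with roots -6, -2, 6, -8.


A monic polynomial with roots -6, -2, 6, -8 is:
p(x) = (x + 6)(x + 2)(x - 6)(x + 8)
After multiplying by (x + 6): x + 6
After multiplying by (x + 2): x^2 + 8x + 12
After multiplying by (x - 6): x^3 + 2x^2 - 36x - 72
After multiplying by (x + 8): x^4 + 10x^3 - 20x^2 - 360x - 576

x^4 + 10x^3 - 20x^2 - 360x - 576


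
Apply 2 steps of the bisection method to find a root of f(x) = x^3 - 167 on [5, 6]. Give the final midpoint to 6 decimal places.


f(x) = x^3 - 167
f(5) = -42 < 0
f(6) = 49 > 0

Step 1: midpoint = (5.000000 + 6.000000)/2 = 5.500000
  f(5.500000) = -0.625000
  f(mid) < 0, so root is in [5.500000, 6.000000]

Step 2: midpoint = (5.500000 + 6.000000)/2 = 5.750000
  f(5.750000) = 23.109375
  f(mid) > 0, so root is in [5.500000, 5.750000]

midpoint = 5.750000


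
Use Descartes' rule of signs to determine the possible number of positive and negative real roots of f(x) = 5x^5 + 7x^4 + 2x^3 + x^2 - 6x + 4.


Descartes' rule of signs:

For positive roots, count sign changes in f(x) = 5x^5 + 7x^4 + 2x^3 + x^2 - 6x + 4:
Signs of coefficients: +, +, +, +, -, +
Number of sign changes: 2
Possible positive real roots: 2, 0

For negative roots, examine f(-x) = -5x^5 + 7x^4 - 2x^3 + x^2 + 6x + 4:
Signs of coefficients: -, +, -, +, +, +
Number of sign changes: 3
Possible negative real roots: 3, 1

Positive roots: 2 or 0; Negative roots: 3 or 1


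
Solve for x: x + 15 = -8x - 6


Starting with: x + 15 = -8x - 6
Move all x terms to left: (1 + 8)x = -6 - 15
Simplify: 9x = -21
Divide both sides by 9: x = -7/3

x = -7/3


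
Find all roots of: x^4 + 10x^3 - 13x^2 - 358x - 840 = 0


Let p(x) = x^4 + 10x^3 - 13x^2 - 358x - 840. By the rational root theorem (leading coefficient 1), any rational root is an integer divisor of 840: try ±1, ±2, ... in turn.
Test x = 1: value = -1200 ≠ 0.
Test x = -1: value = -504 ≠ 0.
Test x = 2: value = -1512 ≠ 0.
Test x = -2: value = -240 ≠ 0.
Test x = 3: value = -1680 ≠ 0.
Test x = -3: value = -72 ≠ 0.
Test x = 4: value = -1584 ≠ 0.
Test x = -4: value = 0 ✓, so (x + 4) is a factor.
Synthetic division by (x + 4): bring down 1; 1(-4) + 10 = 6; 6(-4) - 13 = -37; (-37)(-4) - 358 = -210; (-210)(-4) - 840 = 0 → quotient x^3 + 6x^2 - 37x - 210, remainder 0.
Continue with the quotient x^3 + 6x^2 - 37x - 210 (candidates must divide 210).
Test x = 5: value = -120 ≠ 0.
Test x = -5: value = 0 ✓, so (x + 5) is a factor.
Synthetic division by (x + 5): bring down 1; 1(-5) + 6 = 1; 1(-5) - 37 = -42; (-42)(-5) - 210 = 0 → quotient x^2 + x - 42, remainder 0.
Solve the quadratic x^2 + x - 42 = 0: discriminant = 1^2 - 4(1)(-42) = 1 + 168 = 169.
sqrt(169) = 13, so x = (-1 ± 13)/2: x = 6 or x = -7.
Collecting all roots found:

x = -7, x = -5, x = -4, x = 6


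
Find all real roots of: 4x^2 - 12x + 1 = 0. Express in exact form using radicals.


Using the quadratic formula: x = (-b ± sqrt(b^2 - 4ac)) / (2a)
Here a = 4, b = -12, c = 1
Discriminant = b^2 - 4ac = (-12)^2 - 4(4)(1) = 144 - 16 = 128
Since discriminant = 128 > 0, there are two real roots.
x = (12 ± 8*sqrt(2)) / 8
Simplifying: x = (3 ± 2*sqrt(2)) / 2
Numerically: x ≈ 2.9142 or x ≈ 0.0858

x = (3 + 2*sqrt(2)) / 2 or x = (3 - 2*sqrt(2)) / 2


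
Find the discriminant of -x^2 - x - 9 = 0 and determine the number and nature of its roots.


For ax^2 + bx + c = 0, discriminant D = b^2 - 4ac
Here a = -1, b = -1, c = -9
D = (-1)^2 - 4(-1)(-9) = 1 - 36 = -35

D = -35 < 0
The equation has no real roots (2 complex conjugate roots).

Discriminant = -35, no real roots (2 complex conjugate roots)


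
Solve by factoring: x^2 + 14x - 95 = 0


We need two numbers that multiply to -95 and add to 14.
Those numbers are 19 and -5 (since 19 * (-5) = -95 and 19 + (-5) = 14).
So x^2 + 14x - 95 = (x + 19)(x - 5) = 0
Setting each factor to zero: x = -19 or x = 5

x = -19, x = 5


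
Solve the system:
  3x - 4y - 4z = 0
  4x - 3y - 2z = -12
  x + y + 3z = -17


Using Cramer's rule. Expand each determinant along the first row.
D  = 3*[(-3)*3 - (-2)*1] - (-4)*[4*3 - (-2)*1] + (-4)*[4*1 - (-3)*1]
  = 3*(-7) - (-4)*(14) + (-4)*(7) = 7
Dx = 0*[(-3)*3 - (-2)*1] - (-4)*[(-12)*3 - (-2)*(-17)] + (-4)*[(-12)*1 - (-3)*(-17)]
  = 0*(-7) - (-4)*(-70) + (-4)*(-63) = -28
Dy = 3*[(-12)*3 - (-2)*(-17)] - 0*[4*3 - (-2)*1] + (-4)*[4*(-17) - (-12)*1]
  = 3*(-70) - 0*(14) + (-4)*(-56) = 14
Dz = 3*[(-3)*(-17) - (-12)*1] - (-4)*[4*(-17) - (-12)*1] + 0*[4*1 - (-3)*1]
  = 3*(63) - (-4)*(-56) + 0*(7) = -35
x = Dx/D = -28/7 = -4, y = Dy/D = 14/7 = 2, z = Dz/D = -35/7 = -5
Check eq1: (3)(-4) + (-4)(2) + (-4)(-5) = 0 = 0 ✓
Check eq2: (4)(-4) + (-3)(2) + (-2)(-5) = -12 = -12 ✓
Check eq3: (1)(-4) + (1)(2) + (3)(-5) = -17 = -17 ✓

x = -4, y = 2, z = -5


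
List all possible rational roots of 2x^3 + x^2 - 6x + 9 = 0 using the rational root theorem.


Rational root theorem: possible roots are ±p/q where:
  p divides the constant term (9): p ∈ {1, 3, 9}
  q divides the leading coefficient (2): q ∈ {1, 2}

All possible rational roots: -9, -9/2, -3, -3/2, -1, -1/2, 1/2, 1, 3/2, 3, 9/2, 9

-9, -9/2, -3, -3/2, -1, -1/2, 1/2, 1, 3/2, 3, 9/2, 9


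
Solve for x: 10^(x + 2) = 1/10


Express both sides with the same base.
1/10 = 10^(-1)
Since the bases match, equate exponents: x + 2 = -1
So x = -1 - (2) = -3

x = -3


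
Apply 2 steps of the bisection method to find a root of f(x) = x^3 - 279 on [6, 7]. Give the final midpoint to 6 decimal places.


f(x) = x^3 - 279
f(6) = -63 < 0
f(7) = 64 > 0

Step 1: midpoint = (6.000000 + 7.000000)/2 = 6.500000
  f(6.500000) = -4.375000
  f(mid) < 0, so root is in [6.500000, 7.000000]

Step 2: midpoint = (6.500000 + 7.000000)/2 = 6.750000
  f(6.750000) = 28.546875
  f(mid) > 0, so root is in [6.500000, 6.750000]

midpoint = 6.750000


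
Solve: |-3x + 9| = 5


An absolute value equation |expr| = 5 gives two cases:
Case 1: -3x + 9 = 5
  -3x = -4, so x = 4/3
Case 2: -3x + 9 = -5
  -3x = -14, so x = 14/3

x = 4/3, x = 14/3


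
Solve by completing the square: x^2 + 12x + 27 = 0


Start: x^2 + 12x + 27 = 0
Move constant: x^2 + 12x = -27
Half of 12 is 6, squared is 36
Add 36 to both sides: x^2 + 12x + 36 = 9
(x + 6)^2 = 9
x + 6 = ±3
x = -6 + 3 = -3 or x = -6 - 3 = -9

x = -9, x = -3


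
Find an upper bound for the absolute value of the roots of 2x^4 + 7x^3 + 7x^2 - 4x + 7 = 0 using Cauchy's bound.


Cauchy's bound: all roots r satisfy |r| <= 1 + max(|a_i/a_n|) for i = 0,...,n-1
where a_n is the leading coefficient.

Coefficients: [2, 7, 7, -4, 7]
Leading coefficient a_n = 2
Ratios |a_i/a_n|: 7/2, 7/2, 2, 7/2
Maximum ratio: 7/2
Cauchy's bound: |r| <= 1 + 7/2 = 9/2

Upper bound = 9/2


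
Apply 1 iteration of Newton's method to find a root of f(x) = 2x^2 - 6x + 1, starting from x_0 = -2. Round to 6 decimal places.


Newton's method: x_(n+1) = x_n - f(x_n)/f'(x_n)
f(x) = 2x^2 - 6x + 1
f'(x) = 4x - 6

Iteration 1:
  f(-2.000000) = 21.000000
  f'(-2.000000) = -14.000000
  x_1 = -2.000000 - (21.000000)/(-14.000000) = -0.500000

x_1 = -0.500000


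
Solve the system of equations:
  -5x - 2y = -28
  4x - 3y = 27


Using Cramer's rule:
Determinant D = (-5)(-3) - (4)(-2) = 15 + 8 = 23
Dx = (-28)(-3) - (27)(-2) = 84 + 54 = 138
Dy = (-5)(27) - (4)(-28) = -135 + 112 = -23
x = Dx/D = 138/23 = 6
y = Dy/D = -23/23 = -1

x = 6, y = -1


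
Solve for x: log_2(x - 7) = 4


Convert to exponential form: x - 7 = 2^4 = 16
x = 16 + 7 = 23
Check: log_2(23 - 7) = log_2(16) = log_2(16) = 4 ✓

x = 23


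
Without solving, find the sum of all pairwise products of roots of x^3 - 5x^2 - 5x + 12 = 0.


By Vieta's formulas for x^3 + bx^2 + cx + d = 0:
  r1 + r2 + r3 = -b/a = 5
  r1*r2 + r1*r3 + r2*r3 = c/a = -5
  r1*r2*r3 = -d/a = -12


Sum of pairwise products = -5


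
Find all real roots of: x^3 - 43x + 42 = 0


Let p(x) = x^3 - 43x + 42. By the rational root theorem (leading coefficient 1), any rational root is an integer divisor of 42: try ±1, ±2, ... in turn.
Test x = 1: value = 0 ✓, so (x - 1) is a factor.
Synthetic division by (x - 1): bring down 1; 1(1) + 0 = 1; 1(1) - 43 = -42; (-42)(1) + 42 = 0 → quotient x^2 + x - 42, remainder 0.
Solve the quadratic x^2 + x - 42 = 0: discriminant = 1^2 - 4(1)(-42) = 1 + 168 = 169.
sqrt(169) = 13, so x = (-1 ± 13)/2: x = 6 or x = -7.

x = -7, x = 1, x = 6


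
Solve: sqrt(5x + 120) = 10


Square both sides: 5x + 120 = 10^2 = 100
5x = 100 - 120 = -20
x = -4
Check: sqrt(5*(-4) + 120) = sqrt(100) = 10 ✓

x = -4


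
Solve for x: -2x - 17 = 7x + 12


Starting with: -2x - 17 = 7x + 12
Move all x terms to left: (-2 - 7)x = 12 + 17
Simplify: -9x = 29
Divide both sides by -9: x = -29/9

x = -29/9


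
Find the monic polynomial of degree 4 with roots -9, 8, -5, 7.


A monic polynomial with roots -9, 8, -5, 7 is:
p(x) = (x + 9)(x - 8)(x + 5)(x - 7)
After multiplying by (x + 9): x + 9
After multiplying by (x - 8): x^2 + x - 72
After multiplying by (x + 5): x^3 + 6x^2 - 67x - 360
After multiplying by (x - 7): x^4 - x^3 - 109x^2 + 109x + 2520

x^4 - x^3 - 109x^2 + 109x + 2520


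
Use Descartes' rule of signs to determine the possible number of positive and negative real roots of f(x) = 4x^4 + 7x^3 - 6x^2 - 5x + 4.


Descartes' rule of signs:

For positive roots, count sign changes in f(x) = 4x^4 + 7x^3 - 6x^2 - 5x + 4:
Signs of coefficients: +, +, -, -, +
Number of sign changes: 2
Possible positive real roots: 2, 0

For negative roots, examine f(-x) = 4x^4 - 7x^3 - 6x^2 + 5x + 4:
Signs of coefficients: +, -, -, +, +
Number of sign changes: 2
Possible negative real roots: 2, 0

Positive roots: 2 or 0; Negative roots: 2 or 0


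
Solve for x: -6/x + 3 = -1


Subtract 3 from both sides: -6/x = -4
Multiply both sides by x: -6 = -4 * x
Divide by -4: x = 3/2

x = 3/2


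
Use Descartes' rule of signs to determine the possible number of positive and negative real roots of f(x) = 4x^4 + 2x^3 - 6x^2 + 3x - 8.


Descartes' rule of signs:

For positive roots, count sign changes in f(x) = 4x^4 + 2x^3 - 6x^2 + 3x - 8:
Signs of coefficients: +, +, -, +, -
Number of sign changes: 3
Possible positive real roots: 3, 1

For negative roots, examine f(-x) = 4x^4 - 2x^3 - 6x^2 - 3x - 8:
Signs of coefficients: +, -, -, -, -
Number of sign changes: 1
Possible negative real roots: 1

Positive roots: 3 or 1; Negative roots: 1


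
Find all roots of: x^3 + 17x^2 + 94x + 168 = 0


Let p(x) = x^3 + 17x^2 + 94x + 168. By the rational root theorem (leading coefficient 1), any rational root is an integer divisor of 168: try ±1, ±2, ... in turn.
Test x = 1: value = 280 ≠ 0.
Test x = -1: value = 90 ≠ 0.
Test x = 2: value = 432 ≠ 0.
Test x = -2: value = 40 ≠ 0.
Test x = 3: value = 630 ≠ 0.
Test x = -3: value = 12 ≠ 0.
Test x = 4: value = 880 ≠ 0.
Test x = -4: value = 0 ✓, so (x + 4) is a factor.
Synthetic division by (x + 4): bring down 1; 1(-4) + 17 = 13; 13(-4) + 94 = 42; 42(-4) + 168 = 0 → quotient x^2 + 13x + 42, remainder 0.
Solve the quadratic x^2 + 13x + 42 = 0: discriminant = 13^2 - 4(1)(42) = 169 - 168 = 1.
sqrt(1) = 1, so x = (-13 ± 1)/2: x = -6 or x = -7.
Collecting all roots found:

x = -7, x = -6, x = -4


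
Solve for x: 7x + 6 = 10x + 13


Starting with: 7x + 6 = 10x + 13
Move all x terms to left: (7 - 10)x = 13 - 6
Simplify: -3x = 7
Divide both sides by -3: x = -7/3

x = -7/3


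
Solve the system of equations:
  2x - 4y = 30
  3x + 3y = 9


Using Cramer's rule:
Determinant D = (2)(3) - (3)(-4) = 6 + 12 = 18
Dx = (30)(3) - (9)(-4) = 90 + 36 = 126
Dy = (2)(9) - (3)(30) = 18 - 90 = -72
x = Dx/D = 126/18 = 7
y = Dy/D = -72/18 = -4

x = 7, y = -4


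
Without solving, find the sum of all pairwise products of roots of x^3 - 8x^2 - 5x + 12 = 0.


By Vieta's formulas for x^3 + bx^2 + cx + d = 0:
  r1 + r2 + r3 = -b/a = 8
  r1*r2 + r1*r3 + r2*r3 = c/a = -5
  r1*r2*r3 = -d/a = -12


Sum of pairwise products = -5


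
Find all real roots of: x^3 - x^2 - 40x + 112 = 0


Let p(x) = x^3 - x^2 - 40x + 112. By the rational root theorem (leading coefficient 1), any rational root is an integer divisor of 112: try ±1, ±2, ... in turn.
Test x = 1: value = 72 ≠ 0.
Test x = -1: value = 150 ≠ 0.
Test x = 2: value = 36 ≠ 0.
Test x = -2: value = 180 ≠ 0.
Test x = 4: value = 0 ✓, so (x - 4) is a factor.
Synthetic division by (x - 4): bring down 1; 1(4) - 1 = 3; 3(4) - 40 = -28; (-28)(4) + 112 = 0 → quotient x^2 + 3x - 28, remainder 0.
Solve the quadratic x^2 + 3x - 28 = 0: discriminant = 3^2 - 4(1)(-28) = 9 + 112 = 121.
sqrt(121) = 11, so x = (-3 ± 11)/2: x = 4 or x = -7.

x = -7, x = 4 (multiplicity 2)


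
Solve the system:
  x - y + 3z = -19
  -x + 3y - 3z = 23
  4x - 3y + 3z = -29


Using Cramer's rule. Expand each determinant along the first row.
D  = 1*[3*3 - (-3)*(-3)] - (-1)*[(-1)*3 - (-3)*4] + 3*[(-1)*(-3) - 3*4]
  = 1*(0) - (-1)*(9) + 3*(-9) = -18
Dx = (-19)*[3*3 - (-3)*(-3)] - (-1)*[23*3 - (-3)*(-29)] + 3*[23*(-3) - 3*(-29)]
  = (-19)*(0) - (-1)*(-18) + 3*(18) = 36
Dy = 1*[23*3 - (-3)*(-29)] - (-19)*[(-1)*3 - (-3)*4] + 3*[(-1)*(-29) - 23*4]
  = 1*(-18) - (-19)*(9) + 3*(-63) = -36
Dz = 1*[3*(-29) - 23*(-3)] - (-1)*[(-1)*(-29) - 23*4] + (-19)*[(-1)*(-3) - 3*4]
  = 1*(-18) - (-1)*(-63) + (-19)*(-9) = 90
x = Dx/D = 36/-18 = -2, y = Dy/D = -36/-18 = 2, z = Dz/D = 90/-18 = -5
Check eq1: (1)(-2) + (-1)(2) + (3)(-5) = -19 = -19 ✓
Check eq2: (-1)(-2) + (3)(2) + (-3)(-5) = 23 = 23 ✓
Check eq3: (4)(-2) + (-3)(2) + (3)(-5) = -29 = -29 ✓

x = -2, y = 2, z = -5


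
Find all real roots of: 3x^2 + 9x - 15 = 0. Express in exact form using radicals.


Using the quadratic formula: x = (-b ± sqrt(b^2 - 4ac)) / (2a)
Here a = 3, b = 9, c = -15
Discriminant = b^2 - 4ac = 9^2 - 4(3)(-15) = 81 + 180 = 261
Since discriminant = 261 > 0, there are two real roots.
x = (-9 ± 3*sqrt(29)) / 6
Simplifying: x = (-3 ± sqrt(29)) / 2
Numerically: x ≈ 1.1926 or x ≈ -4.1926

x = (-3 + sqrt(29)) / 2 or x = (-3 - sqrt(29)) / 2


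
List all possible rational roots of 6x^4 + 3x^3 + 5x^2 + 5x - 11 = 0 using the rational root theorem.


Rational root theorem: possible roots are ±p/q where:
  p divides the constant term (-11): p ∈ {1, 11}
  q divides the leading coefficient (6): q ∈ {1, 2, 3, 6}

All possible rational roots: -11, -11/2, -11/3, -11/6, -1, -1/2, -1/3, -1/6, 1/6, 1/3, 1/2, 1, 11/6, 11/3, 11/2, 11

-11, -11/2, -11/3, -11/6, -1, -1/2, -1/3, -1/6, 1/6, 1/3, 1/2, 1, 11/6, 11/3, 11/2, 11


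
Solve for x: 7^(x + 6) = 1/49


Express both sides with the same base.
1/49 = 7^(-2)
Since the bases match, equate exponents: x + 6 = -2
So x = -2 - (6) = -8

x = -8


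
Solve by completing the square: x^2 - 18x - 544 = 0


Start: x^2 - 18x - 544 = 0
Move constant: x^2 - 18x = 544
Half of -18 is -9, squared is 81
Add 81 to both sides: x^2 - 18x + 81 = 625
(x - 9)^2 = 625
x - 9 = ±25
x = 9 + 25 = 34 or x = 9 - 25 = -16

x = -16, x = 34


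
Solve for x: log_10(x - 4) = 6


Convert to exponential form: x - 4 = 10^6 = 1000000
x = 1000000 + 4 = 1000004
Check: log_10(1000004 - 4) = log_10(1000000) = log_10(1000000) = 6 ✓

x = 1000004


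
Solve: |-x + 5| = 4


An absolute value equation |expr| = 4 gives two cases:
Case 1: -x + 5 = 4
  -x = -1, so x = 1
Case 2: -x + 5 = -4
  -x = -9, so x = 9

x = 1, x = 9


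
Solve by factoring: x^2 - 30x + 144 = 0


We need two numbers that multiply to 144 and add to -30.
Those numbers are -6 and -24 (since (-6) * (-24) = 144 and (-6) + (-24) = -30).
So x^2 - 30x + 144 = (x - 6)(x - 24) = 0
Setting each factor to zero: x = 6 or x = 24

x = 6, x = 24


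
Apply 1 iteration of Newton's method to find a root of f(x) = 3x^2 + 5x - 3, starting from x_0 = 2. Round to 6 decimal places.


Newton's method: x_(n+1) = x_n - f(x_n)/f'(x_n)
f(x) = 3x^2 + 5x - 3
f'(x) = 6x + 5

Iteration 1:
  f(2.000000) = 19.000000
  f'(2.000000) = 17.000000
  x_1 = 2.000000 - (19.000000)/(17.000000) = 0.882353

x_1 = 0.882353


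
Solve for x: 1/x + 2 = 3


Subtract 2 from both sides: 1/x = 1
Multiply both sides by x: 1 = 1 * x
Divide by 1: x = 1

x = 1


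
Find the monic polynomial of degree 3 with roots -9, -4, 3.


A monic polynomial with roots -9, -4, 3 is:
p(x) = (x + 9)(x + 4)(x - 3)
After multiplying by (x + 9): x + 9
After multiplying by (x + 4): x^2 + 13x + 36
After multiplying by (x - 3): x^3 + 10x^2 - 3x - 108

x^3 + 10x^2 - 3x - 108


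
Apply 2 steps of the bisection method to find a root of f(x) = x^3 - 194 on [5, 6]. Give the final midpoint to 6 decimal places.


f(x) = x^3 - 194
f(5) = -69 < 0
f(6) = 22 > 0

Step 1: midpoint = (5.000000 + 6.000000)/2 = 5.500000
  f(5.500000) = -27.625000
  f(mid) < 0, so root is in [5.500000, 6.000000]

Step 2: midpoint = (5.500000 + 6.000000)/2 = 5.750000
  f(5.750000) = -3.890625
  f(mid) < 0, so root is in [5.750000, 6.000000]

midpoint = 5.750000


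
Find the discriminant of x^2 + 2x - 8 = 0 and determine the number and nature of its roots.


For ax^2 + bx + c = 0, discriminant D = b^2 - 4ac
Here a = 1, b = 2, c = -8
D = (2)^2 - 4(1)(-8) = 4 + 32 = 36

D = 36 > 0 and is a perfect square (sqrt = 6)
The equation has 2 distinct real rational roots.

Discriminant = 36, 2 distinct real rational roots


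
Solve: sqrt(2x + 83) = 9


Square both sides: 2x + 83 = 9^2 = 81
2x = 81 - 83 = -2
x = -1
Check: sqrt(2*(-1) + 83) = sqrt(81) = 9 ✓

x = -1


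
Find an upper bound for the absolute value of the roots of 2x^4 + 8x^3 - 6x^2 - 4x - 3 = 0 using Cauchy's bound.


Cauchy's bound: all roots r satisfy |r| <= 1 + max(|a_i/a_n|) for i = 0,...,n-1
where a_n is the leading coefficient.

Coefficients: [2, 8, -6, -4, -3]
Leading coefficient a_n = 2
Ratios |a_i/a_n|: 4, 3, 2, 3/2
Maximum ratio: 4
Cauchy's bound: |r| <= 1 + 4 = 5

Upper bound = 5


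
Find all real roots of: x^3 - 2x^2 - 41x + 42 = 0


Let p(x) = x^3 - 2x^2 - 41x + 42. By the rational root theorem (leading coefficient 1), any rational root is an integer divisor of 42: try ±1, ±2, ... in turn.
Test x = 1: value = 0 ✓, so (x - 1) is a factor.
Synthetic division by (x - 1): bring down 1; 1(1) - 2 = -1; (-1)(1) - 41 = -42; (-42)(1) + 42 = 0 → quotient x^2 - x - 42, remainder 0.
Solve the quadratic x^2 - x - 42 = 0: discriminant = (-1)^2 - 4(1)(-42) = 1 + 168 = 169.
sqrt(169) = 13, so x = (1 ± 13)/2: x = 7 or x = -6.

x = -6, x = 1, x = 7


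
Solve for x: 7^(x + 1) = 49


Express both sides with the same base.
49 = 7^2
Since the bases match, equate exponents: x + 1 = 2
So x = 2 - (1) = 1

x = 1


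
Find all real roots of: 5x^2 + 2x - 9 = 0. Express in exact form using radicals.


Using the quadratic formula: x = (-b ± sqrt(b^2 - 4ac)) / (2a)
Here a = 5, b = 2, c = -9
Discriminant = b^2 - 4ac = 2^2 - 4(5)(-9) = 4 + 180 = 184
Since discriminant = 184 > 0, there are two real roots.
x = (-2 ± 2*sqrt(46)) / 10
Simplifying: x = (-1 ± sqrt(46)) / 5
Numerically: x ≈ 1.1565 or x ≈ -1.5565

x = (-1 + sqrt(46)) / 5 or x = (-1 - sqrt(46)) / 5


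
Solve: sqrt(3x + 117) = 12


Square both sides: 3x + 117 = 12^2 = 144
3x = 144 - 117 = 27
x = 9
Check: sqrt(3*9 + 117) = sqrt(144) = 12 ✓

x = 9


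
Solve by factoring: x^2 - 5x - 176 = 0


We need two numbers that multiply to -176 and add to -5.
Those numbers are -16 and 11 (since (-16) * 11 = -176 and (-16) + 11 = -5).
So x^2 - 5x - 176 = (x - 16)(x + 11) = 0
Setting each factor to zero: x = 16 or x = -11

x = -11, x = 16


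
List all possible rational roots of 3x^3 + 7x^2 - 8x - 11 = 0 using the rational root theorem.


Rational root theorem: possible roots are ±p/q where:
  p divides the constant term (-11): p ∈ {1, 11}
  q divides the leading coefficient (3): q ∈ {1, 3}

All possible rational roots: -11, -11/3, -1, -1/3, 1/3, 1, 11/3, 11

-11, -11/3, -1, -1/3, 1/3, 1, 11/3, 11


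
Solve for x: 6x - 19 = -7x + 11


Starting with: 6x - 19 = -7x + 11
Move all x terms to left: (6 + 7)x = 11 + 19
Simplify: 13x = 30
Divide both sides by 13: x = 30/13

x = 30/13


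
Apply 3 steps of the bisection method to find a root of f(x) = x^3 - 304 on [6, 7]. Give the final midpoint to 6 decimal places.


f(x) = x^3 - 304
f(6) = -88 < 0
f(7) = 39 > 0

Step 1: midpoint = (6.000000 + 7.000000)/2 = 6.500000
  f(6.500000) = -29.375000
  f(mid) < 0, so root is in [6.500000, 7.000000]

Step 2: midpoint = (6.500000 + 7.000000)/2 = 6.750000
  f(6.750000) = 3.546875
  f(mid) > 0, so root is in [6.500000, 6.750000]

Step 3: midpoint = (6.500000 + 6.750000)/2 = 6.625000
  f(6.625000) = -13.224609
  f(mid) < 0, so root is in [6.625000, 6.750000]

midpoint = 6.625000


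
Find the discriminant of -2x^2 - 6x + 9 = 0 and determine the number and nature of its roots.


For ax^2 + bx + c = 0, discriminant D = b^2 - 4ac
Here a = -2, b = -6, c = 9
D = (-6)^2 - 4(-2)(9) = 36 + 72 = 108

D = 108 > 0 but not a perfect square
The equation has 2 distinct real irrational roots.

Discriminant = 108, 2 distinct real irrational roots


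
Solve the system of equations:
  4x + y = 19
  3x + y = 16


Using Cramer's rule:
Determinant D = (4)(1) - (3)(1) = 4 - 3 = 1
Dx = (19)(1) - (16)(1) = 19 - 16 = 3
Dy = (4)(16) - (3)(19) = 64 - 57 = 7
x = Dx/D = 3/1 = 3
y = Dy/D = 7/1 = 7

x = 3, y = 7


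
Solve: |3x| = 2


An absolute value equation |expr| = 2 gives two cases:
Case 1: 3x = 2
  3x = 2, so x = 2/3
Case 2: 3x = -2
  3x = -2, so x = -2/3

x = -2/3, x = 2/3


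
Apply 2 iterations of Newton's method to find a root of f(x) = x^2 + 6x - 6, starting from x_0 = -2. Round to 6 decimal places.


Newton's method: x_(n+1) = x_n - f(x_n)/f'(x_n)
f(x) = x^2 + 6x - 6
f'(x) = 2x + 6

Iteration 1:
  f(-2.000000) = -14.000000
  f'(-2.000000) = 2.000000
  x_1 = -2.000000 - (-14.000000)/(2.000000) = 5.000000

Iteration 2:
  f(5.000000) = 49.000000
  f'(5.000000) = 16.000000
  x_2 = 5.000000 - (49.000000)/(16.000000) = 1.937500

x_2 = 1.937500


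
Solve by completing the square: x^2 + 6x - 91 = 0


Start: x^2 + 6x - 91 = 0
Move constant: x^2 + 6x = 91
Half of 6 is 3, squared is 9
Add 9 to both sides: x^2 + 6x + 9 = 100
(x + 3)^2 = 100
x + 3 = ±10
x = -3 + 10 = 7 or x = -3 - 10 = -13

x = -13, x = 7


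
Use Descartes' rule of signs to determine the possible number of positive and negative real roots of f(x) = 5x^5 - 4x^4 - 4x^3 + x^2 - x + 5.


Descartes' rule of signs:

For positive roots, count sign changes in f(x) = 5x^5 - 4x^4 - 4x^3 + x^2 - x + 5:
Signs of coefficients: +, -, -, +, -, +
Number of sign changes: 4
Possible positive real roots: 4, 2, 0

For negative roots, examine f(-x) = -5x^5 - 4x^4 + 4x^3 + x^2 + x + 5:
Signs of coefficients: -, -, +, +, +, +
Number of sign changes: 1
Possible negative real roots: 1

Positive roots: 4 or 2 or 0; Negative roots: 1


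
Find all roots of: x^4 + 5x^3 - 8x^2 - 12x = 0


The constant term is 0, so x = 0 is a root. Factor out x:
  x^3 + 5x^2 - 8x - 12 = 0
Let p(x) = x^3 + 5x^2 - 8x - 12. By the rational root theorem (leading coefficient 1), any rational root is an integer divisor of 12: try ±1, ±2, ... in turn.
Test x = 1: value = -14 ≠ 0.
Test x = -1: value = 0 ✓, so (x + 1) is a factor.
Synthetic division by (x + 1): bring down 1; 1(-1) + 5 = 4; 4(-1) - 8 = -12; (-12)(-1) - 12 = 0 → quotient x^2 + 4x - 12, remainder 0.
Solve the quadratic x^2 + 4x - 12 = 0: discriminant = 4^2 - 4(1)(-12) = 16 + 48 = 64.
sqrt(64) = 8, so x = (-4 ± 8)/2: x = 2 or x = -6.
Collecting all roots found:

x = -6, x = -1, x = 0, x = 2


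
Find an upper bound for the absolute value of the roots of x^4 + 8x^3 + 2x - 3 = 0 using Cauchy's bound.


Cauchy's bound: all roots r satisfy |r| <= 1 + max(|a_i/a_n|) for i = 0,...,n-1
where a_n is the leading coefficient.

Coefficients: [1, 8, 0, 2, -3]
Leading coefficient a_n = 1
Ratios |a_i/a_n|: 8, 0, 2, 3
Maximum ratio: 8
Cauchy's bound: |r| <= 1 + 8 = 9

Upper bound = 9


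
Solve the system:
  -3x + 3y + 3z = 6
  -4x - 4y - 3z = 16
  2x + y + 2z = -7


Using Cramer's rule. Expand each determinant along the first row.
D  = (-3)*[(-4)*2 - (-3)*1] - 3*[(-4)*2 - (-3)*2] + 3*[(-4)*1 - (-4)*2]
  = (-3)*(-5) - 3*(-2) + 3*(4) = 33
Dx = 6*[(-4)*2 - (-3)*1] - 3*[16*2 - (-3)*(-7)] + 3*[16*1 - (-4)*(-7)]
  = 6*(-5) - 3*(11) + 3*(-12) = -99
Dy = (-3)*[16*2 - (-3)*(-7)] - 6*[(-4)*2 - (-3)*2] + 3*[(-4)*(-7) - 16*2]
  = (-3)*(11) - 6*(-2) + 3*(-4) = -33
Dz = (-3)*[(-4)*(-7) - 16*1] - 3*[(-4)*(-7) - 16*2] + 6*[(-4)*1 - (-4)*2]
  = (-3)*(12) - 3*(-4) + 6*(4) = 0
x = Dx/D = -99/33 = -3, y = Dy/D = -33/33 = -1, z = Dz/D = 0/33 = 0
Check eq1: (-3)(-3) + (3)(-1) + (3)(0) = 6 = 6 ✓
Check eq2: (-4)(-3) + (-4)(-1) + (-3)(0) = 16 = 16 ✓
Check eq3: (2)(-3) + (1)(-1) + (2)(0) = -7 = -7 ✓

x = -3, y = -1, z = 0


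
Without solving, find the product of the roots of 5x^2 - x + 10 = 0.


By Vieta's formulas for ax^2 + bx + c = 0:
  Sum of roots = -b/a
  Product of roots = c/a

Here a = 5, b = -1, c = 10
Sum = -(-1)/5 = 1/5
Product = 10/5 = 2

Product = 2


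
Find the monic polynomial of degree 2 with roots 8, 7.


A monic polynomial with roots 8, 7 is:
p(x) = (x - 8)(x - 7)
After multiplying by (x - 8): x - 8
After multiplying by (x - 7): x^2 - 15x + 56

x^2 - 15x + 56


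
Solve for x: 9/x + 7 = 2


Subtract 7 from both sides: 9/x = -5
Multiply both sides by x: 9 = -5 * x
Divide by -5: x = -9/5

x = -9/5


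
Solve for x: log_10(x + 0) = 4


Convert to exponential form: x + 0 = 10^4 = 10000
x = 10000 - 0 = 10000
Check: log_10(10000 + 0) = log_10(10000) = log_10(10000) = 4 ✓

x = 10000


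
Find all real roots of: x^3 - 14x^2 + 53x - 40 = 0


Let p(x) = x^3 - 14x^2 + 53x - 40. By the rational root theorem (leading coefficient 1), any rational root is an integer divisor of 40: try ±1, ±2, ... in turn.
Test x = 1: value = 0 ✓, so (x - 1) is a factor.
Synthetic division by (x - 1): bring down 1; 1(1) - 14 = -13; (-13)(1) + 53 = 40; 40(1) - 40 = 0 → quotient x^2 - 13x + 40, remainder 0.
Solve the quadratic x^2 - 13x + 40 = 0: discriminant = (-13)^2 - 4(1)(40) = 169 - 160 = 9.
sqrt(9) = 3, so x = (13 ± 3)/2: x = 8 or x = 5.

x = 1, x = 5, x = 8


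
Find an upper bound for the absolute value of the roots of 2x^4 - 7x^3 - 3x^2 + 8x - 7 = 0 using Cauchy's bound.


Cauchy's bound: all roots r satisfy |r| <= 1 + max(|a_i/a_n|) for i = 0,...,n-1
where a_n is the leading coefficient.

Coefficients: [2, -7, -3, 8, -7]
Leading coefficient a_n = 2
Ratios |a_i/a_n|: 7/2, 3/2, 4, 7/2
Maximum ratio: 4
Cauchy's bound: |r| <= 1 + 4 = 5

Upper bound = 5


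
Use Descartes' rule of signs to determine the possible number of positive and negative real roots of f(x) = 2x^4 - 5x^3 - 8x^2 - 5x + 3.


Descartes' rule of signs:

For positive roots, count sign changes in f(x) = 2x^4 - 5x^3 - 8x^2 - 5x + 3:
Signs of coefficients: +, -, -, -, +
Number of sign changes: 2
Possible positive real roots: 2, 0

For negative roots, examine f(-x) = 2x^4 + 5x^3 - 8x^2 + 5x + 3:
Signs of coefficients: +, +, -, +, +
Number of sign changes: 2
Possible negative real roots: 2, 0

Positive roots: 2 or 0; Negative roots: 2 or 0


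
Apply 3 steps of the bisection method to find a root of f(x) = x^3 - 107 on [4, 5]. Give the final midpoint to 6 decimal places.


f(x) = x^3 - 107
f(4) = -43 < 0
f(5) = 18 > 0

Step 1: midpoint = (4.000000 + 5.000000)/2 = 4.500000
  f(4.500000) = -15.875000
  f(mid) < 0, so root is in [4.500000, 5.000000]

Step 2: midpoint = (4.500000 + 5.000000)/2 = 4.750000
  f(4.750000) = 0.171875
  f(mid) > 0, so root is in [4.500000, 4.750000]

Step 3: midpoint = (4.500000 + 4.750000)/2 = 4.625000
  f(4.625000) = -8.068359
  f(mid) < 0, so root is in [4.625000, 4.750000]

midpoint = 4.625000


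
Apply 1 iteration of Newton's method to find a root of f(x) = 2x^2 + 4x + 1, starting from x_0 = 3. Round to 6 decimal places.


Newton's method: x_(n+1) = x_n - f(x_n)/f'(x_n)
f(x) = 2x^2 + 4x + 1
f'(x) = 4x + 4

Iteration 1:
  f(3.000000) = 31.000000
  f'(3.000000) = 16.000000
  x_1 = 3.000000 - (31.000000)/(16.000000) = 1.062500

x_1 = 1.062500


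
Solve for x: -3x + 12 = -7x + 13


Starting with: -3x + 12 = -7x + 13
Move all x terms to left: (-3 + 7)x = 13 - 12
Simplify: 4x = 1
Divide both sides by 4: x = 1/4

x = 1/4


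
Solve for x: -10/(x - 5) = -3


Multiply both sides by (x - 5): -10 = -3(x - 5)
Distribute: -10 = -3x + 15
-3x = -10 - 15 = -25
x = 25/3

x = 25/3


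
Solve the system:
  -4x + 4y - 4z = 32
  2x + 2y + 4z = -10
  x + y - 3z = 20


Using Cramer's rule. Expand each determinant along the first row.
D  = (-4)*[2*(-3) - 4*1] - 4*[2*(-3) - 4*1] + (-4)*[2*1 - 2*1]
  = (-4)*(-10) - 4*(-10) + (-4)*(0) = 80
Dx = 32*[2*(-3) - 4*1] - 4*[(-10)*(-3) - 4*20] + (-4)*[(-10)*1 - 2*20]
  = 32*(-10) - 4*(-50) + (-4)*(-50) = 80
Dy = (-4)*[(-10)*(-3) - 4*20] - 32*[2*(-3) - 4*1] + (-4)*[2*20 - (-10)*1]
  = (-4)*(-50) - 32*(-10) + (-4)*(50) = 320
Dz = (-4)*[2*20 - (-10)*1] - 4*[2*20 - (-10)*1] + 32*[2*1 - 2*1]
  = (-4)*(50) - 4*(50) + 32*(0) = -400
x = Dx/D = 80/80 = 1, y = Dy/D = 320/80 = 4, z = Dz/D = -400/80 = -5
Check eq1: (-4)(1) + (4)(4) + (-4)(-5) = 32 = 32 ✓
Check eq2: (2)(1) + (2)(4) + (4)(-5) = -10 = -10 ✓
Check eq3: (1)(1) + (1)(4) + (-3)(-5) = 20 = 20 ✓

x = 1, y = 4, z = -5


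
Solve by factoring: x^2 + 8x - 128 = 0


We need two numbers that multiply to -128 and add to 8.
Those numbers are 16 and -8 (since 16 * (-8) = -128 and 16 + (-8) = 8).
So x^2 + 8x - 128 = (x + 16)(x - 8) = 0
Setting each factor to zero: x = -16 or x = 8

x = -16, x = 8


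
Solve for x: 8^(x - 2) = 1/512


Express both sides with the same base.
1/512 = 8^(-3)
Since the bases match, equate exponents: x - 2 = -3
So x = -3 - (-2) = -1

x = -1


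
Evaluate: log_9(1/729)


We need the exponent such that 9^? = 1/729
9^(-3) = 1/9^3 = 1/729
Therefore log_9(1/729) = -3

-3


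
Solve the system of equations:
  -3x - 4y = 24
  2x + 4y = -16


Using Cramer's rule:
Determinant D = (-3)(4) - (2)(-4) = -12 + 8 = -4
Dx = (24)(4) - (-16)(-4) = 96 - 64 = 32
Dy = (-3)(-16) - (2)(24) = 48 - 48 = 0
x = Dx/D = 32/-4 = -8
y = Dy/D = 0/-4 = 0

x = -8, y = 0


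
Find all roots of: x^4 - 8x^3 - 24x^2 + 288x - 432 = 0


Let p(x) = x^4 - 8x^3 - 24x^2 + 288x - 432. By the rational root theorem (leading coefficient 1), any rational root is an integer divisor of 432: try ±1, ±2, ... in turn.
Test x = 1: value = -175 ≠ 0.
Test x = -1: value = -735 ≠ 0.
Test x = 2: value = 0 ✓, so (x - 2) is a factor.
Synthetic division by (x - 2): bring down 1; 1(2) - 8 = -6; (-6)(2) - 24 = -36; (-36)(2) + 288 = 216; 216(2) - 432 = 0 → quotient x^3 - 6x^2 - 36x + 216, remainder 0.
Continue with the quotient x^3 - 6x^2 - 36x + 216 (candidates must divide 216; re-test x = 2 first in case it repeats).
Test x = 2: value = 128 ≠ 0.
Test x = -2: value = 256 ≠ 0.
Test x = 3: value = 81 ≠ 0.
Test x = -3: value = 243 ≠ 0.
Test x = 4: value = 40 ≠ 0.
Test x = -4: value = 200 ≠ 0.
Test x = 6: value = 0 ✓, so (x - 6) is a factor.
Synthetic division by (x - 6): bring down 1; 1(6) - 6 = 0; 0(6) - 36 = -36; (-36)(6) + 216 = 0 → quotient x^2 - 36, remainder 0.
Solve the quadratic x^2 - 36 = 0: discriminant = 0^2 - 4(1)(-36) = 0 + 144 = 144.
sqrt(144) = 12, so x = (0 ± 12)/2: x = 6 or x = -6.
Collecting all roots found:

x = -6, x = 2, x = 6 (multiplicity 2)


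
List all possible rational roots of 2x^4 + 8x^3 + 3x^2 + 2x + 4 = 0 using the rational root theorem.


Rational root theorem: possible roots are ±p/q where:
  p divides the constant term (4): p ∈ {1, 2, 4}
  q divides the leading coefficient (2): q ∈ {1, 2}

All possible rational roots: -4, -2, -1, -1/2, 1/2, 1, 2, 4

-4, -2, -1, -1/2, 1/2, 1, 2, 4


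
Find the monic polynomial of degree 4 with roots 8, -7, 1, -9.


A monic polynomial with roots 8, -7, 1, -9 is:
p(x) = (x - 8)(x + 7)(x - 1)(x + 9)
After multiplying by (x - 8): x - 8
After multiplying by (x + 7): x^2 - x - 56
After multiplying by (x - 1): x^3 - 2x^2 - 55x + 56
After multiplying by (x + 9): x^4 + 7x^3 - 73x^2 - 439x + 504

x^4 + 7x^3 - 73x^2 - 439x + 504


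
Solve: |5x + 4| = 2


An absolute value equation |expr| = 2 gives two cases:
Case 1: 5x + 4 = 2
  5x = -2, so x = -2/5
Case 2: 5x + 4 = -2
  5x = -6, so x = -6/5

x = -6/5, x = -2/5


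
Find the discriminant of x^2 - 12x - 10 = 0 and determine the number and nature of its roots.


For ax^2 + bx + c = 0, discriminant D = b^2 - 4ac
Here a = 1, b = -12, c = -10
D = (-12)^2 - 4(1)(-10) = 144 + 40 = 184

D = 184 > 0 but not a perfect square
The equation has 2 distinct real irrational roots.

Discriminant = 184, 2 distinct real irrational roots


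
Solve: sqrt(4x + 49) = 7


Square both sides: 4x + 49 = 7^2 = 49
4x = 49 - 49 = 0
x = 0
Check: sqrt(4*0 + 49) = sqrt(49) = 7 ✓

x = 0


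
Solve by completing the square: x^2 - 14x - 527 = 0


Start: x^2 - 14x - 527 = 0
Move constant: x^2 - 14x = 527
Half of -14 is -7, squared is 49
Add 49 to both sides: x^2 - 14x + 49 = 576
(x - 7)^2 = 576
x - 7 = ±24
x = 7 + 24 = 31 or x = 7 - 24 = -17

x = -17, x = 31


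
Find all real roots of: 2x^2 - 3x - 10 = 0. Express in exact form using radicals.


Using the quadratic formula: x = (-b ± sqrt(b^2 - 4ac)) / (2a)
Here a = 2, b = -3, c = -10
Discriminant = b^2 - 4ac = (-3)^2 - 4(2)(-10) = 9 + 80 = 89
Since discriminant = 89 > 0, there are two real roots.
x = (3 ± sqrt(89)) / 4
Numerically: x ≈ 3.1085 or x ≈ -1.6085

x = (3 + sqrt(89)) / 4 or x = (3 - sqrt(89)) / 4


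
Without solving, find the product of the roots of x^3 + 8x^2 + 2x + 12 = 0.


By Vieta's formulas for x^3 + bx^2 + cx + d = 0:
  r1 + r2 + r3 = -b/a = -8
  r1*r2 + r1*r3 + r2*r3 = c/a = 2
  r1*r2*r3 = -d/a = -12


Product = -12


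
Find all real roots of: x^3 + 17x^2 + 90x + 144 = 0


Let p(x) = x^3 + 17x^2 + 90x + 144. By the rational root theorem (leading coefficient 1), any rational root is an integer divisor of 144: try ±1, ±2, ... in turn.
Test x = 1: value = 252 ≠ 0.
Test x = -1: value = 70 ≠ 0.
Test x = 2: value = 400 ≠ 0.
Test x = -2: value = 24 ≠ 0.
Test x = 3: value = 594 ≠ 0.
Test x = -3: value = 0 ✓, so (x + 3) is a factor.
Synthetic division by (x + 3): bring down 1; 1(-3) + 17 = 14; 14(-3) + 90 = 48; 48(-3) + 144 = 0 → quotient x^2 + 14x + 48, remainder 0.
Solve the quadratic x^2 + 14x + 48 = 0: discriminant = 14^2 - 4(1)(48) = 196 - 192 = 4.
sqrt(4) = 2, so x = (-14 ± 2)/2: x = -6 or x = -8.

x = -8, x = -6, x = -3


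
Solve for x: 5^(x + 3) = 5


Express both sides with the same base.
5 = 5^1
Since the bases match, equate exponents: x + 3 = 1
So x = 1 - (3) = -2

x = -2


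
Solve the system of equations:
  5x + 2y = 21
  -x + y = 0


Using Cramer's rule:
Determinant D = (5)(1) - (-1)(2) = 5 + 2 = 7
Dx = (21)(1) - (0)(2) = 21 - 0 = 21
Dy = (5)(0) - (-1)(21) = 0 + 21 = 21
x = Dx/D = 21/7 = 3
y = Dy/D = 21/7 = 3

x = 3, y = 3


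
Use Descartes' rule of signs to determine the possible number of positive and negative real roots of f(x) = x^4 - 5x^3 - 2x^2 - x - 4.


Descartes' rule of signs:

For positive roots, count sign changes in f(x) = x^4 - 5x^3 - 2x^2 - x - 4:
Signs of coefficients: +, -, -, -, -
Number of sign changes: 1
Possible positive real roots: 1

For negative roots, examine f(-x) = x^4 + 5x^3 - 2x^2 + x - 4:
Signs of coefficients: +, +, -, +, -
Number of sign changes: 3
Possible negative real roots: 3, 1

Positive roots: 1; Negative roots: 3 or 1


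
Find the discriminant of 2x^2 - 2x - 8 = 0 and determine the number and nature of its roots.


For ax^2 + bx + c = 0, discriminant D = b^2 - 4ac
Here a = 2, b = -2, c = -8
D = (-2)^2 - 4(2)(-8) = 4 + 64 = 68

D = 68 > 0 but not a perfect square
The equation has 2 distinct real irrational roots.

Discriminant = 68, 2 distinct real irrational roots


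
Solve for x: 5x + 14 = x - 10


Starting with: 5x + 14 = x - 10
Move all x terms to left: (5 - 1)x = -10 - 14
Simplify: 4x = -24
Divide both sides by 4: x = -6

x = -6


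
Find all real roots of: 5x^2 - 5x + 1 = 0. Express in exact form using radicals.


Using the quadratic formula: x = (-b ± sqrt(b^2 - 4ac)) / (2a)
Here a = 5, b = -5, c = 1
Discriminant = b^2 - 4ac = (-5)^2 - 4(5)(1) = 25 - 20 = 5
Since discriminant = 5 > 0, there are two real roots.
x = (5 ± sqrt(5)) / 10
Numerically: x ≈ 0.7236 or x ≈ 0.2764

x = (5 + sqrt(5)) / 10 or x = (5 - sqrt(5)) / 10


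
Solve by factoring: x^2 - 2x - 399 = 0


We need two numbers that multiply to -399 and add to -2.
Those numbers are 19 and -21 (since 19 * (-21) = -399 and 19 + (-21) = -2).
So x^2 - 2x - 399 = (x + 19)(x - 21) = 0
Setting each factor to zero: x = -19 or x = 21

x = -19, x = 21


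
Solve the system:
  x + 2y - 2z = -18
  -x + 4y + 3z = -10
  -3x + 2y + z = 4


Using Cramer's rule. Expand each determinant along the first row.
D  = 1*[4*1 - 3*2] - 2*[(-1)*1 - 3*(-3)] + (-2)*[(-1)*2 - 4*(-3)]
  = 1*(-2) - 2*(8) + (-2)*(10) = -38
Dx = (-18)*[4*1 - 3*2] - 2*[(-10)*1 - 3*4] + (-2)*[(-10)*2 - 4*4]
  = (-18)*(-2) - 2*(-22) + (-2)*(-36) = 152
Dy = 1*[(-10)*1 - 3*4] - (-18)*[(-1)*1 - 3*(-3)] + (-2)*[(-1)*4 - (-10)*(-3)]
  = 1*(-22) - (-18)*(8) + (-2)*(-34) = 190
Dz = 1*[4*4 - (-10)*2] - 2*[(-1)*4 - (-10)*(-3)] + (-18)*[(-1)*2 - 4*(-3)]
  = 1*(36) - 2*(-34) + (-18)*(10) = -76
x = Dx/D = 152/-38 = -4, y = Dy/D = 190/-38 = -5, z = Dz/D = -76/-38 = 2
Check eq1: (1)(-4) + (2)(-5) + (-2)(2) = -18 = -18 ✓
Check eq2: (-1)(-4) + (4)(-5) + (3)(2) = -10 = -10 ✓
Check eq3: (-3)(-4) + (2)(-5) + (1)(2) = 4 = 4 ✓

x = -4, y = -5, z = 2


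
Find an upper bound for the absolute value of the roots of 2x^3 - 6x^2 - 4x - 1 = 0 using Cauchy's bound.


Cauchy's bound: all roots r satisfy |r| <= 1 + max(|a_i/a_n|) for i = 0,...,n-1
where a_n is the leading coefficient.

Coefficients: [2, -6, -4, -1]
Leading coefficient a_n = 2
Ratios |a_i/a_n|: 3, 2, 1/2
Maximum ratio: 3
Cauchy's bound: |r| <= 1 + 3 = 4

Upper bound = 4


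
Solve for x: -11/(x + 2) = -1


Multiply both sides by (x + 2): -11 = -1(x + 2)
Distribute: -11 = -x - 2
-x = -11 + 2 = -9
x = 9

x = 9


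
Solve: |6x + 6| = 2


An absolute value equation |expr| = 2 gives two cases:
Case 1: 6x + 6 = 2
  6x = -4, so x = -2/3
Case 2: 6x + 6 = -2
  6x = -8, so x = -4/3

x = -4/3, x = -2/3


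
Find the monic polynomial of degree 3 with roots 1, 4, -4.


A monic polynomial with roots 1, 4, -4 is:
p(x) = (x - 1)(x - 4)(x + 4)
After multiplying by (x - 1): x - 1
After multiplying by (x - 4): x^2 - 5x + 4
After multiplying by (x + 4): x^3 - x^2 - 16x + 16

x^3 - x^2 - 16x + 16


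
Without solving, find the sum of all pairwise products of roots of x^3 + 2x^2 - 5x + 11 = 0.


By Vieta's formulas for x^3 + bx^2 + cx + d = 0:
  r1 + r2 + r3 = -b/a = -2
  r1*r2 + r1*r3 + r2*r3 = c/a = -5
  r1*r2*r3 = -d/a = -11


Sum of pairwise products = -5


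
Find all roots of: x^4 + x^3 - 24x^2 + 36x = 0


The constant term is 0, so x = 0 is a root. Factor out x:
  x^3 + x^2 - 24x + 36 = 0
Let p(x) = x^3 + x^2 - 24x + 36. By the rational root theorem (leading coefficient 1), any rational root is an integer divisor of 36: try ±1, ±2, ... in turn.
Test x = 1: value = 14 ≠ 0.
Test x = -1: value = 60 ≠ 0.
Test x = 2: value = 0 ✓, so (x - 2) is a factor.
Synthetic division by (x - 2): bring down 1; 1(2) + 1 = 3; 3(2) - 24 = -18; (-18)(2) + 36 = 0 → quotient x^2 + 3x - 18, remainder 0.
Solve the quadratic x^2 + 3x - 18 = 0: discriminant = 3^2 - 4(1)(-18) = 9 + 72 = 81.
sqrt(81) = 9, so x = (-3 ± 9)/2: x = 3 or x = -6.
Collecting all roots found:

x = -6, x = 0, x = 2, x = 3
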